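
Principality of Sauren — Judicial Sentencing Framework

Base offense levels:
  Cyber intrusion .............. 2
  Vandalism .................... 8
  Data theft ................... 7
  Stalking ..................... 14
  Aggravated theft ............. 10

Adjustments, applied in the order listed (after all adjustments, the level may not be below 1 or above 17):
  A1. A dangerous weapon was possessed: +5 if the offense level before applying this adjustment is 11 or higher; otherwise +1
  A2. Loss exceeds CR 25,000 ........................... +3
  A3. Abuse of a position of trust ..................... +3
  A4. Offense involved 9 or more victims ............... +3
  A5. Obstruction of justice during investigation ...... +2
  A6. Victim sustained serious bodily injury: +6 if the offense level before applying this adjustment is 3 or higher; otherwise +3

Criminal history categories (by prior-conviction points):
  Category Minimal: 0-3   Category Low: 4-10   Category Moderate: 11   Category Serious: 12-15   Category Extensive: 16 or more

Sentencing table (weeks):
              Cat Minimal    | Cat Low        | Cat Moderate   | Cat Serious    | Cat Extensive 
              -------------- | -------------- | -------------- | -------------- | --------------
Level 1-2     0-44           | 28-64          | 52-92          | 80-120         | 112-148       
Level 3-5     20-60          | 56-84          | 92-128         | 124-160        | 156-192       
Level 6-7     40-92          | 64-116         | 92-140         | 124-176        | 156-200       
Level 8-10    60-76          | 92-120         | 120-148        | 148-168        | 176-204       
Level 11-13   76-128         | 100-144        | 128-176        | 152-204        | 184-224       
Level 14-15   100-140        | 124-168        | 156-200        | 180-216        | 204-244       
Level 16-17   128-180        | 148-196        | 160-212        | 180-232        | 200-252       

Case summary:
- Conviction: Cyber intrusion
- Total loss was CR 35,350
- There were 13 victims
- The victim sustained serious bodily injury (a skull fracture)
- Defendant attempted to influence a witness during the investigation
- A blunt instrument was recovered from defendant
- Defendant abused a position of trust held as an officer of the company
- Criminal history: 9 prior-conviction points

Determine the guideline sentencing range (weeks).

Base offense level for cyber intrusion: 2.
A1 applies (level before this adjustment is 2 < 11, so +1): 2 + 1 = 3.
A2 applies: 3 + 3 = 6.
A3 applies: 6 + 3 = 9.
A4 applies: 9 + 3 = 12.
A5 applies: 12 + 2 = 14.
A6 applies (level before this adjustment is 14 ≥ 3, so +6): 14 + 6 = 20.
Level 20 exceeds the maximum of 17; capped at 17.
Final offense level: 17.
Criminal history: 9 prior points → Category Low (4-10).
Level 17 falls in the 16-17 band.
Grid: Level 16-17 × Category Low = 148-196 weeks.

148-196 weeks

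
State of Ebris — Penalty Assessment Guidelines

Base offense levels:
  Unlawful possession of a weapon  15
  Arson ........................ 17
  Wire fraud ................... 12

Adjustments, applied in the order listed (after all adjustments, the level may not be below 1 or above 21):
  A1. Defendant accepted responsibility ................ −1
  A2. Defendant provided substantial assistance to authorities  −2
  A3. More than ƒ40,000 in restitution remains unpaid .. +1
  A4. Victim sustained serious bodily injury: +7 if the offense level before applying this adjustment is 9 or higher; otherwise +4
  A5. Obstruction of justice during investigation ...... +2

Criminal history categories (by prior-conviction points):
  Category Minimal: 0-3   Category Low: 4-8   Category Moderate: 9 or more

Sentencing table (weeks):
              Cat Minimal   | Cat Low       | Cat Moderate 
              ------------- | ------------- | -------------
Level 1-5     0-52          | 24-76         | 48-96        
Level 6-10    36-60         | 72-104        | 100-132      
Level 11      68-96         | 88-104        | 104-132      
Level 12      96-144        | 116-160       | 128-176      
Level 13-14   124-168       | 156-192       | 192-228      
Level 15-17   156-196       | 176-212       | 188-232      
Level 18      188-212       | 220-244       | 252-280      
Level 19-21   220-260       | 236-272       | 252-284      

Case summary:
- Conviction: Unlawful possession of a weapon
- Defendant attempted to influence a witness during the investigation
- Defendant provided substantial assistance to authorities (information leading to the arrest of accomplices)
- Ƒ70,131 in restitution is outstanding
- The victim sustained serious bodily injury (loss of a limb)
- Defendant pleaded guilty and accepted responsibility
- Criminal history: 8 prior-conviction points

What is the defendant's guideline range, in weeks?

Base offense level for unlawful possession of a weapon: 15.
A1 applies: 15 − 1 = 14.
A2 applies: 14 − 2 = 12.
A3 applies: 12 + 1 = 13.
A4 applies (level before this adjustment is 13 ≥ 9, so +7): 13 + 7 = 20.
A5 applies: 20 + 2 = 22.
Level 22 exceeds the maximum of 21; capped at 21.
Final offense level: 21.
Criminal history: 8 prior points → Category Low (4-8).
Level 21 falls in the 19-21 band.
Grid: Level 19-21 × Category Low = 236-272 weeks.

236-272 weeks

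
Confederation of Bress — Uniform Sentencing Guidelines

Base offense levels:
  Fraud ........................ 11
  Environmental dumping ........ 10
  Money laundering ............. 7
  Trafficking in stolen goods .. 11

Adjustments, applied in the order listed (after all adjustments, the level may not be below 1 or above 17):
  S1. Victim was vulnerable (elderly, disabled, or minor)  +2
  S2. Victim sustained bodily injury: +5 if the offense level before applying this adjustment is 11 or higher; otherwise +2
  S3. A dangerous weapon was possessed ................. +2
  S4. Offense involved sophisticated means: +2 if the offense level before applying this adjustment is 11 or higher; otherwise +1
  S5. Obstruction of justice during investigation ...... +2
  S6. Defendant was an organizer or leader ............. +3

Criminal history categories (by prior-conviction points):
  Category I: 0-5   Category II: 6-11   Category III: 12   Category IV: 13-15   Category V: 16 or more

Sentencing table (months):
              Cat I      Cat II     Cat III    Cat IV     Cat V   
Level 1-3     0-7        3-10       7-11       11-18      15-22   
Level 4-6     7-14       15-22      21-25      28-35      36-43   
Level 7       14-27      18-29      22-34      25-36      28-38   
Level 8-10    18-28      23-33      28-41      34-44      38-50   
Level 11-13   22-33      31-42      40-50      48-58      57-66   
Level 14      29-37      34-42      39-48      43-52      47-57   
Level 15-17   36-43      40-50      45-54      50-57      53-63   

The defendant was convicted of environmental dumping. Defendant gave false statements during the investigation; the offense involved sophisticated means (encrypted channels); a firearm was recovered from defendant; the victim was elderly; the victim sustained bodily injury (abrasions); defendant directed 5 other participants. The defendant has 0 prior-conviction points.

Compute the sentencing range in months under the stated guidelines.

36-43 months

Base offense level for environmental dumping: 10.
S1 applies: 10 + 2 = 12.
S2 applies (level before this adjustment is 12 ≥ 11, so +5): 12 + 5 = 17.
S3 applies: 17 + 2 = 19.
S4 applies (level before this adjustment is 19 ≥ 11, so +2): 19 + 2 = 21.
S5 applies: 21 + 2 = 23.
S6 applies: 23 + 3 = 26.
Level 26 exceeds the maximum of 17; capped at 17.
Final offense level: 17.
Criminal history: 0 prior points → Category I (0-5).
Level 17 falls in the 15-17 band.
Grid: Level 15-17 × Category I = 36-43 months.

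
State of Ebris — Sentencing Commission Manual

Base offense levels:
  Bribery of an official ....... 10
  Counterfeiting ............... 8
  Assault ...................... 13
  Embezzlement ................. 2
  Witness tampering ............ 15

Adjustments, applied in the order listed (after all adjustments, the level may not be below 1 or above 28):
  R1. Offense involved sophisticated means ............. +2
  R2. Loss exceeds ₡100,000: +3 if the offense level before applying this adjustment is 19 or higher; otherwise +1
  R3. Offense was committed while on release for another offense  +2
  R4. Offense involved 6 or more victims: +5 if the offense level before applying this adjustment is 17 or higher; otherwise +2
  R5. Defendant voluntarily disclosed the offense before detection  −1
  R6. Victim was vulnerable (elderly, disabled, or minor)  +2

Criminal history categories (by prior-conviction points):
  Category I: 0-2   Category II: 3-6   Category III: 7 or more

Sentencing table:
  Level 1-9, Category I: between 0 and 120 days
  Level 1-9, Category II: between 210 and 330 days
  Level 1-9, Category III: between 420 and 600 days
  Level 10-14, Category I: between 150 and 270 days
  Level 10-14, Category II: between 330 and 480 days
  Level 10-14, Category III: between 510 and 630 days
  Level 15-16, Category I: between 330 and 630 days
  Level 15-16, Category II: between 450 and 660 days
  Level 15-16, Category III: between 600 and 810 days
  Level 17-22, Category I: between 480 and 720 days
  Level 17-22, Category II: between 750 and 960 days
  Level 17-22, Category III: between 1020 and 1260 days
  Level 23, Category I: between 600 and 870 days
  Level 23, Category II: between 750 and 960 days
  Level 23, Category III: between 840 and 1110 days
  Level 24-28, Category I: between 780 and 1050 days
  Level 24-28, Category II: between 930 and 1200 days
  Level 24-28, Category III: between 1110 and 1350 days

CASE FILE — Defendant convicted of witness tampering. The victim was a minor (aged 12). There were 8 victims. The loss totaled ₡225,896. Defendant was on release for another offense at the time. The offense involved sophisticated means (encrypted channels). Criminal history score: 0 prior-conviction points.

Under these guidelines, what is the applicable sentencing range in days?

Base offense level for witness tampering: 15.
R1 applies: 15 + 2 = 17.
R2 applies (level before this adjustment is 17 < 19, so +1): 17 + 1 = 18.
R3 applies: 18 + 2 = 20.
R4 applies (level before this adjustment is 20 ≥ 17, so +5): 20 + 5 = 25.
R5 does not apply.
R6 applies: 25 + 2 = 27.
Final offense level: 27.
Criminal history: 0 prior points → Category I (0-2).
Level 27 falls in the 24-28 band.
Grid: Level 24-28 × Category I = 780-1050 days.

780-1050 days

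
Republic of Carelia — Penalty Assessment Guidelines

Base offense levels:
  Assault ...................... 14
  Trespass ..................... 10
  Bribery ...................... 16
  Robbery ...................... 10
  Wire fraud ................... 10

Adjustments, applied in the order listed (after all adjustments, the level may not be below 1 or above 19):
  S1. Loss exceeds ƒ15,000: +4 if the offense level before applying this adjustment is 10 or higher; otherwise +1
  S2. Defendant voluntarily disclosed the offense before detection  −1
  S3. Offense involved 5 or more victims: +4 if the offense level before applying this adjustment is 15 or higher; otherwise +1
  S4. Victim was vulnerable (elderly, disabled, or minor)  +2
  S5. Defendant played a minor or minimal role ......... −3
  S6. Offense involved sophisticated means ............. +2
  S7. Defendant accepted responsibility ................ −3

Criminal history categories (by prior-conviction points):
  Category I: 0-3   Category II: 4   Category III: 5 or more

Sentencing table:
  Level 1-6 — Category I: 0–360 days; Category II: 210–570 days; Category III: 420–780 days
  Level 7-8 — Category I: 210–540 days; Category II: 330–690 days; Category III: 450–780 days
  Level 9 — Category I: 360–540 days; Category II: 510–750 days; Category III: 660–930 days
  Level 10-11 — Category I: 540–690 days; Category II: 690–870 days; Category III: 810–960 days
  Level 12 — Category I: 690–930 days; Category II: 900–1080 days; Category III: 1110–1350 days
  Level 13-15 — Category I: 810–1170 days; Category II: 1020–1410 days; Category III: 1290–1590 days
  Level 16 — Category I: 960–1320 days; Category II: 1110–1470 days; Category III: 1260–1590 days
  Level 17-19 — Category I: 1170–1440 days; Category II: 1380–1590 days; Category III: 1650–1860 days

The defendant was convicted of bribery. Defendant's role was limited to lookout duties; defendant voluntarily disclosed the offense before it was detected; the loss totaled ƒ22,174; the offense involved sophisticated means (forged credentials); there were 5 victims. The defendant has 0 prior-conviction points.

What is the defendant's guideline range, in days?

1170-1440 days

Base offense level for bribery: 16.
S1 applies (level before this adjustment is 16 ≥ 10, so +4): 16 + 4 = 20.
S2 applies: 20 − 1 = 19.
S3 applies (level before this adjustment is 19 ≥ 15, so +4): 19 + 4 = 23.
S5 applies: 23 − 3 = 20.
S6 applies: 20 + 2 = 22.
S7 does not apply.
Level 22 exceeds the maximum of 19; capped at 19.
Final offense level: 19.
Criminal history: 0 prior points → Category I (0-3).
Level 19 falls in the 17-19 band.
Grid: Level 17-19 × Category I = 1170-1440 days.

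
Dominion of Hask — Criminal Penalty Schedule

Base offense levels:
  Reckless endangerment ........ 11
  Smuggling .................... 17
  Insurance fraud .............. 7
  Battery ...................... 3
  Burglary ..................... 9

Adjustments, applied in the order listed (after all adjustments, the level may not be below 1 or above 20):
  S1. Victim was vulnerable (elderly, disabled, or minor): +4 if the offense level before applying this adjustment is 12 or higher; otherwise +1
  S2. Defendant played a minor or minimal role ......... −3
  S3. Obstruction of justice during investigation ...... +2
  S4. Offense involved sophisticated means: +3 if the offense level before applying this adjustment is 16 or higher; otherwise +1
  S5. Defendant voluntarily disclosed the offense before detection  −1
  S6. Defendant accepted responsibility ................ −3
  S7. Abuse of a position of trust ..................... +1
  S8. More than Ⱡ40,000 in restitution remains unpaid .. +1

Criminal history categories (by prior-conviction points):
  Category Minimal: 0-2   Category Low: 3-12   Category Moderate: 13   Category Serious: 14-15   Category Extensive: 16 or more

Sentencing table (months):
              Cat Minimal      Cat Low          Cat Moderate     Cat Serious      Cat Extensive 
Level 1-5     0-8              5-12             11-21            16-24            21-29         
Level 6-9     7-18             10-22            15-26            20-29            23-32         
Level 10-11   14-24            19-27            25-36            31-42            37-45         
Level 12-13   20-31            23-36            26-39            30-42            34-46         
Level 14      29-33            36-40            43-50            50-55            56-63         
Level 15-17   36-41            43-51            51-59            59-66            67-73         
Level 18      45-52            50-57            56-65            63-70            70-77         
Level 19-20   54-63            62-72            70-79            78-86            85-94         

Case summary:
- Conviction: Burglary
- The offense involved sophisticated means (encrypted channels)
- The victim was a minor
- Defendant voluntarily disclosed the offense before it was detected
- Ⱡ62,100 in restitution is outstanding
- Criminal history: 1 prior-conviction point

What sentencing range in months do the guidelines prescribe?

Base offense level for burglary: 9.
S1 applies (level before this adjustment is 9 < 12, so +1): 9 + 1 = 10.
S2 does not apply.
S4 applies (level before this adjustment is 10 < 16, so +1): 10 + 1 = 11.
S5 applies: 11 − 1 = 10.
S8 applies: 10 + 1 = 11.
Final offense level: 11.
Criminal history: 1 prior point → Category Minimal (0-2).
Level 11 falls in the 10-11 band.
Grid: Level 10-11 × Category Minimal = 14-24 months.

14-24 months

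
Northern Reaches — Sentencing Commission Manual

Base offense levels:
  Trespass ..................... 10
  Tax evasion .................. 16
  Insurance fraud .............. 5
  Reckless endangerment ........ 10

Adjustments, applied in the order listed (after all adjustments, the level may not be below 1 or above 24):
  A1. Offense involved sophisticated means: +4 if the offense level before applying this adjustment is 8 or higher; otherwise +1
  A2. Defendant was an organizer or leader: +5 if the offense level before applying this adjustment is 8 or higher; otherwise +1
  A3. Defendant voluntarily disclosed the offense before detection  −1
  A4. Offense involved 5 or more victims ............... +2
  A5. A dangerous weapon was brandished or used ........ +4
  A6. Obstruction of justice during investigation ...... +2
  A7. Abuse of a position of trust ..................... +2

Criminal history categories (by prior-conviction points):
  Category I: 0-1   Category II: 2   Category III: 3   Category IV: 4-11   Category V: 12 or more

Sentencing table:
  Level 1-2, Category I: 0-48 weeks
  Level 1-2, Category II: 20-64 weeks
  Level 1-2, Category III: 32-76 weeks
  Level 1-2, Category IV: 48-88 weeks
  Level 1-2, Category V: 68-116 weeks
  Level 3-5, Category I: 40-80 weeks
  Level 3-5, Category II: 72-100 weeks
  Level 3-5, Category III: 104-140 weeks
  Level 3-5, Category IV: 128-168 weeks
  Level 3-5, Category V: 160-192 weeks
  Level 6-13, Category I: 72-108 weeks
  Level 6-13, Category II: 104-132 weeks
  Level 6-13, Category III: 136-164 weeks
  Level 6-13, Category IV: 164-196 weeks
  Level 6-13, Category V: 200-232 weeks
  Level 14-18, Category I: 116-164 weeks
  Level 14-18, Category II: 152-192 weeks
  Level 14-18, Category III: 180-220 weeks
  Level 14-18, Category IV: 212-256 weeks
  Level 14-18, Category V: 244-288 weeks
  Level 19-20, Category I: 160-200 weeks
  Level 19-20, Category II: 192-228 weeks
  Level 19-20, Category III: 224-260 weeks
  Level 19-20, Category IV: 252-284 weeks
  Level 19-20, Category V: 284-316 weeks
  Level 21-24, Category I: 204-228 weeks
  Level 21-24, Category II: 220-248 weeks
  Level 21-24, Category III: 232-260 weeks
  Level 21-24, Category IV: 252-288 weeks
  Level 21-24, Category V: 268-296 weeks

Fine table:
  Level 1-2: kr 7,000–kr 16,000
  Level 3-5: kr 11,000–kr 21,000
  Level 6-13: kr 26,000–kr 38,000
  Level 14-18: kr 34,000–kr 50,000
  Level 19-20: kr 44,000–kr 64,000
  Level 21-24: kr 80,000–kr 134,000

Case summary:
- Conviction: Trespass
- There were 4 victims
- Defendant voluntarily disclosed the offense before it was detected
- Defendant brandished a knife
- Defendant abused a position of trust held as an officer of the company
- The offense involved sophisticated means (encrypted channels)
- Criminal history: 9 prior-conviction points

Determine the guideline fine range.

Base offense level for trespass: 10.
A1 applies (level before this adjustment is 10 ≥ 8, so +4): 10 + 4 = 14.
A2 does not apply.
A3 applies: 14 − 1 = 13.
A5 applies: 13 + 4 = 17.
A6 does not apply.
A7 applies: 17 + 2 = 19.
Final offense level: 19.
Level 19 falls in the 19-20 band.
Fine table: Level 19-20 → kr 44,000–kr 64,000.

kr 44,000–kr 64,000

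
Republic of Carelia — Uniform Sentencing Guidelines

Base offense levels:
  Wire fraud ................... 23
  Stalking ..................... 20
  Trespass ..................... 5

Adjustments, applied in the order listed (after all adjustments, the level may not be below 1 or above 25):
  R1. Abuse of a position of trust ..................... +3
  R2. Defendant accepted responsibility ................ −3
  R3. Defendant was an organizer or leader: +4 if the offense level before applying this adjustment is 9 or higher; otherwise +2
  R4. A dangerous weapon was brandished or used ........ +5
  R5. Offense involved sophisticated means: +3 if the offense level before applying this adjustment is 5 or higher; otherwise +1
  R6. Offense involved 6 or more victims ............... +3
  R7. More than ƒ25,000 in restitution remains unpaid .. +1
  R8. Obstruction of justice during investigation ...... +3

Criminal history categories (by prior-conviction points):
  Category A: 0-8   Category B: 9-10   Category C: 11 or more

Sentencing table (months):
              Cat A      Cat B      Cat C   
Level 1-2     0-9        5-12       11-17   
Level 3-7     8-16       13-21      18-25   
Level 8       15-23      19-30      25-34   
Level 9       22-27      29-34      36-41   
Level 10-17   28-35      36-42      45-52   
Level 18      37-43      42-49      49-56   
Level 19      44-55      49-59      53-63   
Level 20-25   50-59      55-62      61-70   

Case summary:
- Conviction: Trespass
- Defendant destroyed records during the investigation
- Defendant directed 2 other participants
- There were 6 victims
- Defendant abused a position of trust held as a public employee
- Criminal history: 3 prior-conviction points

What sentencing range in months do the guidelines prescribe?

Base offense level for trespass: 5.
R1 applies: 5 + 3 = 8.
R3 applies (level before this adjustment is 8 < 9, so +2): 8 + 2 = 10.
R5 does not apply.
R6 applies: 10 + 3 = 13.
R8 applies: 13 + 3 = 16.
Final offense level: 16.
Criminal history: 3 prior points → Category A (0-8).
Level 16 falls in the 10-17 band.
Grid: Level 10-17 × Category A = 28-35 months.

28-35 months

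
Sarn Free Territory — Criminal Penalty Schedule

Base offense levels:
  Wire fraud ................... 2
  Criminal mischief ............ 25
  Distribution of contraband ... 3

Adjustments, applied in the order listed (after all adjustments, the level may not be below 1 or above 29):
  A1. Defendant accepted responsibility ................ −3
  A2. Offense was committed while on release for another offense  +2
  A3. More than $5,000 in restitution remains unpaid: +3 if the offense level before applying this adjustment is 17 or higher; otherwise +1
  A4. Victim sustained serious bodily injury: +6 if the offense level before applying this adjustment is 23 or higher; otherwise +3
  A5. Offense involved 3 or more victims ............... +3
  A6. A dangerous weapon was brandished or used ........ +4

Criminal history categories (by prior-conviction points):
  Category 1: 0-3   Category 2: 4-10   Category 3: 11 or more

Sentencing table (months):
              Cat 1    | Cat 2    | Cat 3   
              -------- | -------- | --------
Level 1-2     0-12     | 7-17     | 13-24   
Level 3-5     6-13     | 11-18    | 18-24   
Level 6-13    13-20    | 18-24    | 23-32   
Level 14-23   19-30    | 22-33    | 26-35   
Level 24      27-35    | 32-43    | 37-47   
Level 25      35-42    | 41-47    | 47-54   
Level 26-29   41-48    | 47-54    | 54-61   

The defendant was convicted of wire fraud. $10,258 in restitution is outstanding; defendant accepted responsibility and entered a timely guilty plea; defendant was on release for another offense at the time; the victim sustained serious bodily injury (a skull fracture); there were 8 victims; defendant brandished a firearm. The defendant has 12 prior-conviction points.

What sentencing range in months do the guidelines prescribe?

23-32 months

Base offense level for wire fraud: 2.
A1 applies: 2 − 3 = -1.
A2 applies: -1 + 2 = 1.
A3 applies (level before this adjustment is 1 < 17, so +1): 1 + 1 = 2.
A4 applies (level before this adjustment is 2 < 23, so +3): 2 + 3 = 5.
A5 applies: 5 + 3 = 8.
A6 applies: 8 + 4 = 12.
Final offense level: 12.
Criminal history: 12 prior points → Category 3 (11+).
Level 12 falls in the 6-13 band.
Grid: Level 6-13 × Category 3 = 23-32 months.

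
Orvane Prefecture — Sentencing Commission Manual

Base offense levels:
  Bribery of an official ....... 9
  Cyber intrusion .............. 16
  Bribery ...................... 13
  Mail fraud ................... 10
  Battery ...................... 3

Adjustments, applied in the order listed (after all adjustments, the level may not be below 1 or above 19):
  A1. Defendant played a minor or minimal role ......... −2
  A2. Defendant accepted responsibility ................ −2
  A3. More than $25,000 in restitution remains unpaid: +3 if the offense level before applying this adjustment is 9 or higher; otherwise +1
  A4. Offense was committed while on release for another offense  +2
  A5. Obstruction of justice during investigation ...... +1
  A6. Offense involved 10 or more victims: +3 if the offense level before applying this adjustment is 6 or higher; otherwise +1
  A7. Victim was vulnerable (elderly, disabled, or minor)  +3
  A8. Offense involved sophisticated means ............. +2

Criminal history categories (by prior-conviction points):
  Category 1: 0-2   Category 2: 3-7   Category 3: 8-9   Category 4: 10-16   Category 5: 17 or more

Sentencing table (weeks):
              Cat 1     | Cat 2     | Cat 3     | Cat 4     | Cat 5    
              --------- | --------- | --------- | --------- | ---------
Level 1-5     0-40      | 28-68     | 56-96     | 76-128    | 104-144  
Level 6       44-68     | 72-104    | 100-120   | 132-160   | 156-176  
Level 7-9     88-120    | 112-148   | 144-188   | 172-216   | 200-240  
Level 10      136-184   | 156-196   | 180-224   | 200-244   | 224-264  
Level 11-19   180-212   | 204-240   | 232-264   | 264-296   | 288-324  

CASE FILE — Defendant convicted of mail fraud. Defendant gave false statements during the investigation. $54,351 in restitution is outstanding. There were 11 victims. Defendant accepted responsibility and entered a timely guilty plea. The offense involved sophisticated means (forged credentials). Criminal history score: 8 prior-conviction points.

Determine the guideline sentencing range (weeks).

232-264 weeks

Base offense level for mail fraud: 10.
A1 does not apply.
A2 applies: 10 − 2 = 8.
A3 applies (level before this adjustment is 8 < 9, so +1): 8 + 1 = 9.
A5 applies: 9 + 1 = 10.
A6 applies (level before this adjustment is 10 ≥ 6, so +3): 10 + 3 = 13.
A8 applies: 13 + 2 = 15.
Final offense level: 15.
Criminal history: 8 prior points → Category 3 (8-9).
Level 15 falls in the 11-19 band.
Grid: Level 11-19 × Category 3 = 232-264 weeks.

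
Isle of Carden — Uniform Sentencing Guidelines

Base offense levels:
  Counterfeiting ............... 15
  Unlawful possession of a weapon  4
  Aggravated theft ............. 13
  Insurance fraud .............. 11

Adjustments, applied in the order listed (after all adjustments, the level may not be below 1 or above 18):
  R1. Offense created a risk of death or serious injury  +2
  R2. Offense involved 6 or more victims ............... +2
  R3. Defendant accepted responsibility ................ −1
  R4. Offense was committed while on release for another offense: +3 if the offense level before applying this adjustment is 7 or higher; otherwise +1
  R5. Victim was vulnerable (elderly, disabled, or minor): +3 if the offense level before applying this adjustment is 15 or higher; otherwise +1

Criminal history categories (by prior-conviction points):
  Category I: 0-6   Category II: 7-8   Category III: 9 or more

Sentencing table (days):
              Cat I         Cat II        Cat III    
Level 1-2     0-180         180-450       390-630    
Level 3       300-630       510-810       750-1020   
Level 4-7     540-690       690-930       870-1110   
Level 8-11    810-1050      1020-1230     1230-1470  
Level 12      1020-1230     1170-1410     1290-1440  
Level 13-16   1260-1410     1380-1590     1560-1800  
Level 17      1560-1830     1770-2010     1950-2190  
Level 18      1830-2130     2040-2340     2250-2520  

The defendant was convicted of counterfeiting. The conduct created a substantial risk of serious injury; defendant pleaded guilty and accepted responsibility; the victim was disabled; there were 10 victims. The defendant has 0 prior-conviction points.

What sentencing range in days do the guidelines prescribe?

Base offense level for counterfeiting: 15.
R1 applies: 15 + 2 = 17.
R2 applies: 17 + 2 = 19.
R3 applies: 19 − 1 = 18.
R4 does not apply.
R5 applies (level before this adjustment is 18 ≥ 15, so +3): 18 + 3 = 21.
Level 21 exceeds the maximum of 18; capped at 18.
Final offense level: 18.
Criminal history: 0 prior points → Category I (0-6).
Level 18 falls in the 18 band.
Grid: Level 18 × Category I = 1830-2130 days.

1830-2130 days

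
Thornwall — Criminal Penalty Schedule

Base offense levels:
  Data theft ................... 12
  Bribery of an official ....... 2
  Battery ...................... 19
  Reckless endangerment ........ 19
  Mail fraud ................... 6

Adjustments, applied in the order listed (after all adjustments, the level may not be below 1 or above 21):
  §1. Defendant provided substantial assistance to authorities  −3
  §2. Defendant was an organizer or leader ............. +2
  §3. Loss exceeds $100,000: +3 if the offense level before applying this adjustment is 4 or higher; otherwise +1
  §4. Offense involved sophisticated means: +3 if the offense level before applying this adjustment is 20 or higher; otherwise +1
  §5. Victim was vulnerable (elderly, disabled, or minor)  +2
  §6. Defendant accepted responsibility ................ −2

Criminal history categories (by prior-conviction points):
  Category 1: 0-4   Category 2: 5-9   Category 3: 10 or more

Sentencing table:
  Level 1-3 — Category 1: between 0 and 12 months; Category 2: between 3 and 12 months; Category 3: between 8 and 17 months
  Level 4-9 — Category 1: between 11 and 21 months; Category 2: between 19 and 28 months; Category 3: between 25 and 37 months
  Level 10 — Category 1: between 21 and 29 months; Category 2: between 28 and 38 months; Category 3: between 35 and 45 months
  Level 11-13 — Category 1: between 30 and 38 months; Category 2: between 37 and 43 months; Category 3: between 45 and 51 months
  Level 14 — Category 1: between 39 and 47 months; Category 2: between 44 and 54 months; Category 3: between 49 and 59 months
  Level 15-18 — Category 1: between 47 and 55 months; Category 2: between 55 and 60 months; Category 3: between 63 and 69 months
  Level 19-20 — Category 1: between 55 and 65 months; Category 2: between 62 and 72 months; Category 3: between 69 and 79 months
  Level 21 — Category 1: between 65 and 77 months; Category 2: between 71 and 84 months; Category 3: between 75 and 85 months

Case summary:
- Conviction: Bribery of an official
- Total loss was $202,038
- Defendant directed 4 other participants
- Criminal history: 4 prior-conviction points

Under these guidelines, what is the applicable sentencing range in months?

Base offense level for bribery of an official: 2.
§1 does not apply.
§2 applies: 2 + 2 = 4.
§3 applies (level before this adjustment is 4 ≥ 4, so +3): 4 + 3 = 7.
§6 does not apply.
Final offense level: 7.
Criminal history: 4 prior points → Category 1 (0-4).
Level 7 falls in the 4-9 band.
Grid: Level 4-9 × Category 1 = 11-21 months.

11-21 months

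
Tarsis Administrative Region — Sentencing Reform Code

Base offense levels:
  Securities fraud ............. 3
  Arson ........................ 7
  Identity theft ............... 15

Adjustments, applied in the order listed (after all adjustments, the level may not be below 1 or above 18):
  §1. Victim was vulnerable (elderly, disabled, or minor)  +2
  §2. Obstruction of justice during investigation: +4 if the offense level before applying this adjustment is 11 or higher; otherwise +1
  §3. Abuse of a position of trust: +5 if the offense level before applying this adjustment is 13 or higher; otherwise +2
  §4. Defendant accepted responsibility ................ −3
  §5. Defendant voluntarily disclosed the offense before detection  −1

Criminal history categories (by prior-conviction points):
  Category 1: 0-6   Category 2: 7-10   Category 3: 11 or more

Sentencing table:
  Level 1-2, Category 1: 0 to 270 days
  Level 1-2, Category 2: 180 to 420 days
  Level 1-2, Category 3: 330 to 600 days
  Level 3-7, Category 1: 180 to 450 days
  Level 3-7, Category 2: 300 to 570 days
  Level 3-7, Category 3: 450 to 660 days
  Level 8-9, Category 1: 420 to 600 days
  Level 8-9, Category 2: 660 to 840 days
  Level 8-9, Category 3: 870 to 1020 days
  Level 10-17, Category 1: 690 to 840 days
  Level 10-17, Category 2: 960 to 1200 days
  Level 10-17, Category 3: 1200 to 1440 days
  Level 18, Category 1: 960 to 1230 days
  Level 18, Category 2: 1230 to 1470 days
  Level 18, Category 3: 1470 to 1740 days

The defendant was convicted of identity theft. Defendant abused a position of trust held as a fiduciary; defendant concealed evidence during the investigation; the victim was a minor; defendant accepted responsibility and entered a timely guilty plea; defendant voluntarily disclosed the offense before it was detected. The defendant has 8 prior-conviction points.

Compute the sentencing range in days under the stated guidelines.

1230-1470 days

Base offense level for identity theft: 15.
§1 applies: 15 + 2 = 17.
§2 applies (level before this adjustment is 17 ≥ 11, so +4): 17 + 4 = 21.
§3 applies (level before this adjustment is 21 ≥ 13, so +5): 21 + 5 = 26.
§4 applies: 26 − 3 = 23.
§5 applies: 23 − 1 = 22.
Level 22 exceeds the maximum of 18; capped at 18.
Final offense level: 18.
Criminal history: 8 prior points → Category 2 (7-10).
Level 18 falls in the 18 band.
Grid: Level 18 × Category 2 = 1230-1470 days.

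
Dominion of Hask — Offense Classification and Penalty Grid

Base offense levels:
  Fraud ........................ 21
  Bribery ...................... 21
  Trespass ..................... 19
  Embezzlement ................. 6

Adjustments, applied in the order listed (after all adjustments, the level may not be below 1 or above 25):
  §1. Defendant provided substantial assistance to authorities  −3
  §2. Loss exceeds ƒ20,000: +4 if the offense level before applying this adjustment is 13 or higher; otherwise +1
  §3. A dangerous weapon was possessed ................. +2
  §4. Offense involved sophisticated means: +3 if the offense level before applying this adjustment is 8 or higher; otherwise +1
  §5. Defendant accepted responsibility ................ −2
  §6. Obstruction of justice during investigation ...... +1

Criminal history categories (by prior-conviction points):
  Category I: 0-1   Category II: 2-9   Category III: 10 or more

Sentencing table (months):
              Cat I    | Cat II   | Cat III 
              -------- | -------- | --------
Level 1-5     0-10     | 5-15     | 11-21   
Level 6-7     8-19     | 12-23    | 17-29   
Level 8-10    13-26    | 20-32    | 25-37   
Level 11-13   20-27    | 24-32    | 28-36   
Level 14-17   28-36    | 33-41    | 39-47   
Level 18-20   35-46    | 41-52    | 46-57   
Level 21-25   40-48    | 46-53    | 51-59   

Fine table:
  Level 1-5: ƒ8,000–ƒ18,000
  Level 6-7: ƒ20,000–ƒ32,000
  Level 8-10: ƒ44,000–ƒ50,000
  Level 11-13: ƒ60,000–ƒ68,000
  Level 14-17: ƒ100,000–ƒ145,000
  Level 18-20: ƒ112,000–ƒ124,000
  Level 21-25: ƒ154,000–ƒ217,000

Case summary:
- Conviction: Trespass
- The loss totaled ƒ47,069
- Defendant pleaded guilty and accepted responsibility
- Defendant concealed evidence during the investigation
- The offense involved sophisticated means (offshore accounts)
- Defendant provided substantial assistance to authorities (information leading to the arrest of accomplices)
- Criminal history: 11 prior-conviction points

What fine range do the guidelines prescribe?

Base offense level for trespass: 19.
§1 applies: 19 − 3 = 16.
§2 applies (level before this adjustment is 16 ≥ 13, so +4): 16 + 4 = 20.
§3 does not apply.
§4 applies (level before this adjustment is 20 ≥ 8, so +3): 20 + 3 = 23.
§5 applies: 23 − 2 = 21.
§6 applies: 21 + 1 = 22.
Final offense level: 22.
Level 22 falls in the 21-25 band.
Fine table: Level 21-25 → ƒ154,000–ƒ217,000.

ƒ154,000–ƒ217,000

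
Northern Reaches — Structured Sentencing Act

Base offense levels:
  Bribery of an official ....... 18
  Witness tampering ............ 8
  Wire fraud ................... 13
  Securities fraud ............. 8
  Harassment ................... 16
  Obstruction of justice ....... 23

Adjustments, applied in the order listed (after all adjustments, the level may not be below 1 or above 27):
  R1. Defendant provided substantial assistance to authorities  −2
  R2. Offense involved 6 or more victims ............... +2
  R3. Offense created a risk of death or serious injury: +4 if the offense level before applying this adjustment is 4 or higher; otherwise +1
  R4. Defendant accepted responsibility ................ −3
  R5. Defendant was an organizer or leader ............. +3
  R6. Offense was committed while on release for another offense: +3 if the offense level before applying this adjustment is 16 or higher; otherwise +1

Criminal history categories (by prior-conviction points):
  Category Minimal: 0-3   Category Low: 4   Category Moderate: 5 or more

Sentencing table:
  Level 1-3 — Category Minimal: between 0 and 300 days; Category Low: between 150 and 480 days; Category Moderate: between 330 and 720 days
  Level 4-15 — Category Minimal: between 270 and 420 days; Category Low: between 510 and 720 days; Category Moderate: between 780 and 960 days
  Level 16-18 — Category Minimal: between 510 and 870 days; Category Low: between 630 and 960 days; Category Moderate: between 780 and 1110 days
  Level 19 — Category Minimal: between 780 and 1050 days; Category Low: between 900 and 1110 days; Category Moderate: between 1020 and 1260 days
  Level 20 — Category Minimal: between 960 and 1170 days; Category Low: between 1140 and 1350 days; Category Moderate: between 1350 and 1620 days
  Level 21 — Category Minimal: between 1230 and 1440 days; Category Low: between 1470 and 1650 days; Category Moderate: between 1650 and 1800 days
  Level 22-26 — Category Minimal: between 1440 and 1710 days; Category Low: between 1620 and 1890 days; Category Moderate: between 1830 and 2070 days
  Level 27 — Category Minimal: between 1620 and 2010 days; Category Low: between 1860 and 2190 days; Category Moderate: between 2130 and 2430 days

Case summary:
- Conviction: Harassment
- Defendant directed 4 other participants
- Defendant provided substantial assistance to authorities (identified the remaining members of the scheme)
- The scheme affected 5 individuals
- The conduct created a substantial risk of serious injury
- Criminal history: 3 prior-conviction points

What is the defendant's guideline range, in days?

Base offense level for harassment: 16.
R1 applies: 16 − 2 = 14.
R3 applies (level before this adjustment is 14 ≥ 4, so +4): 14 + 4 = 18.
R5 applies: 18 + 3 = 21.
Final offense level: 21.
Criminal history: 3 prior points → Category Minimal (0-3).
Level 21 falls in the 21 band.
Grid: Level 21 × Category Minimal = 1230-1440 days.

1230-1440 days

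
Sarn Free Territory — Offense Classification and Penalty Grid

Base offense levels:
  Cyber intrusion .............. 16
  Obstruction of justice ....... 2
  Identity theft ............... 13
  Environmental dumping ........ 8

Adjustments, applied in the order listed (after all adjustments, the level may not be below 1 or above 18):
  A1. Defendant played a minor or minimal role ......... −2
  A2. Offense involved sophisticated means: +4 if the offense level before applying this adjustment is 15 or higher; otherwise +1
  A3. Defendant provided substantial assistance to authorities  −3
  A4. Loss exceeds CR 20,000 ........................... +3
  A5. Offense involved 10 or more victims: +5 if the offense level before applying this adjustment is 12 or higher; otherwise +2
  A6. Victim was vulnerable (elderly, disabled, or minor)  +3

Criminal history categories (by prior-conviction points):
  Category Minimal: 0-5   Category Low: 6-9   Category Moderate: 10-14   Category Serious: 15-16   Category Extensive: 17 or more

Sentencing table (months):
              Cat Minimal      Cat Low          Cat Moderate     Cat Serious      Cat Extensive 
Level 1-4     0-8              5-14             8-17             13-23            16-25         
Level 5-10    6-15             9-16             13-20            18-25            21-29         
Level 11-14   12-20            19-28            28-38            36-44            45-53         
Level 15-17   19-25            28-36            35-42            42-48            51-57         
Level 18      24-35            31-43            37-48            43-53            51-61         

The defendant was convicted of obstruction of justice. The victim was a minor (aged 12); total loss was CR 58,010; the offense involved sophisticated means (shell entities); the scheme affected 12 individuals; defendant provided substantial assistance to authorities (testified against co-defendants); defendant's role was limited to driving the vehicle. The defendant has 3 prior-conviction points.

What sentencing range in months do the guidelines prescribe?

Base offense level for obstruction of justice: 2.
A1 applies: 2 − 2 = 0.
A2 applies (level before this adjustment is 0 < 15, so +1): 0 + 1 = 1.
A3 applies: 1 − 3 = -2.
A4 applies: -2 + 3 = 1.
A5 applies (level before this adjustment is 1 < 12, so +2): 1 + 2 = 3.
A6 applies: 3 + 3 = 6.
Final offense level: 6.
Criminal history: 3 prior points → Category Minimal (0-5).
Level 6 falls in the 5-10 band.
Grid: Level 5-10 × Category Minimal = 6-15 months.

6-15 months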